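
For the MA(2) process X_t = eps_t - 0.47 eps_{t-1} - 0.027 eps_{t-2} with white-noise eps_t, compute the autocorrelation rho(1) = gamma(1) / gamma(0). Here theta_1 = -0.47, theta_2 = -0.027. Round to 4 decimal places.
\rho(1) = -0.3743

For an MA(q) process with theta_0 = 1, the autocovariance is
  gamma(k) = sigma^2 * sum_{i=0..q-k} theta_i * theta_{i+k},
and rho(k) = gamma(k) / gamma(0). Sigma^2 cancels.
  numerator   = (1)*(-0.47) + (-0.47)*(-0.027) = -0.45731.
  denominator = (1)^2 + (-0.47)^2 + (-0.027)^2 = 1.221629.
  rho(1) = -0.45731 / 1.221629 = -0.3743.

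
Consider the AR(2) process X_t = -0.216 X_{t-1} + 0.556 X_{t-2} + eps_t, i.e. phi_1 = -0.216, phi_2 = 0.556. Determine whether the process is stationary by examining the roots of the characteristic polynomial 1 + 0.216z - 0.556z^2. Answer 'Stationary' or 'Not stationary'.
\text{Stationary}

The AR(p) characteristic polynomial is P(z) = 1 + 0.216z - 0.556z^2.
Stationarity requires all roots to lie outside the unit circle, i.e. |z| > 1 for every root.
Set 1 + (0.216) z + (-0.556) z^2 = 0, i.e. a z^2 + b z + c = 0 with a = -0.556, b = 0.216, c = 1.
Discriminant D = b^2 - 4ac = (0.216)^2 - 4*(-0.556)*1 = 0.046656 - (-2.224) = 2.270656.
D >= 0, so the roots are real: z = (-b +/- sqrt(D)) / (2a) = (-0.216 +/- 1.50687) / (-1.112).
  z_1 = (-0.216 + 1.50687) / (-1.112) = -1.1609,   |z_1| = 1.1609.
  z_2 = (-0.216 - 1.50687) / (-1.112) = 1.5493,   |z_2| = 1.5493.
Moduli of all roots: 1.1609, 1.5493.
All moduli strictly greater than 1? Yes.
Verdict: Stationary.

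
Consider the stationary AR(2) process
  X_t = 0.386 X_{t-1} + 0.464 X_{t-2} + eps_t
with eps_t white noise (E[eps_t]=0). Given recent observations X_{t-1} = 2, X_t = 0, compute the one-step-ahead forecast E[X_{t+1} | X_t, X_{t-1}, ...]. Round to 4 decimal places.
E[X_{t+1} \mid \mathcal F_t] = 0.9280

For an AR(p) model X_t = c + sum_i phi_i X_{t-i} + eps_t, the
one-step-ahead conditional mean is
  E[X_{t+1} | X_t, ...] = c + sum_i phi_i X_{t+1-i}.
Substitute known values:
  E[X_{t+1} | ...] = (0.386) * (0) + (0.464) * (2)
                   = 0.9280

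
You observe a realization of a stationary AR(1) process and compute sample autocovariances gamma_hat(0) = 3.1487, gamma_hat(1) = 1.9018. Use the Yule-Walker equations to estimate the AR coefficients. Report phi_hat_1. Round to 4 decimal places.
\hat\phi_{1} = 0.6040

The Yule-Walker equations for an AR(p) process read, in matrix form,
  Gamma_p phi = r_p,   with   (Gamma_p)_{ij} = gamma(|i - j|),
                       (r_p)_i = gamma(i),   i,j = 1..p.
Substitute the sample gammas (Toeplitz matrix and right-hand side of size 1):
  Gamma_p = [[3.1487]]
  r_p     = [1.9018]
With p = 1 this is the single equation gamma(0) phi_1 = gamma(1):
  phi_hat_1 = gamma(1) / gamma(0) = 1.9018 / 3.1487 = 0.6040.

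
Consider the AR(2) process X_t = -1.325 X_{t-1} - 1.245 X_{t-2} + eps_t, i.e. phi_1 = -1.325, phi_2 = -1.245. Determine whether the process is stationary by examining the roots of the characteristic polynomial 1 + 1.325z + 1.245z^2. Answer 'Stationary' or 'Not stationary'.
\text{Not stationary}

The AR(p) characteristic polynomial is P(z) = 1 + 1.325z + 1.245z^2.
Stationarity requires all roots to lie outside the unit circle, i.e. |z| > 1 for every root.
Set 1 + (1.325) z + (1.245) z^2 = 0, i.e. a z^2 + b z + c = 0 with a = 1.245, b = 1.325, c = 1.
Discriminant D = b^2 - 4ac = (1.325)^2 - 4*(1.245)*1 = 1.755625 - (4.98) = -3.224375.
D < 0, so the roots are the complex-conjugate pair z = (-b +/- i sqrt(-D)) / (2a) = -0.5321 +/- 0.7211i.
For a conjugate pair |z|^2 = z * conj(z) = (product of roots) = c/a = 1/(1.245) = 0.803213, so |z| = sqrt(0.803213) = 0.8962 for both roots.
Moduli of all roots: 0.8962, 0.8962.
All moduli strictly greater than 1? No.
Verdict: Not stationary.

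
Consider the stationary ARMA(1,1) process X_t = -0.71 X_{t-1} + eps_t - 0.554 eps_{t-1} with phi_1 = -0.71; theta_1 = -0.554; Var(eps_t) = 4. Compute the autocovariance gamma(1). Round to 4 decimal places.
\gamma(1) = -14.2059

Multiply the model equation by X_{t-k} and take expectations. With theta_0 = psi_0 = 1 and psi_j the MA(infinity) weights, this gives
  gamma(k) - sum_i phi_i gamma(k-i) = c_k,
  c_k = sigma^2 * sum_{j=k..q} theta_j psi_{j-k}   (c_k = 0 for k > q),
using gamma(-m) = gamma(m).
psi-weights needed (psi_j = theta_j + sum_i phi_i psi_{j-i}):
  psi_1 = theta_1 + phi_1 = -0.554 + (-0.71) = -1.264
Right-hand sides:
  c_0 = sigma^2 (1 + theta_1 psi_1) = 4 * (1 + (-0.554)(-1.264)) = 4 * 1.700256 = 6.801024
  c_1 = sigma^2 theta_1 = 4 * (-0.554) = -2.216
  c_2 = 0
Equations for k = 0 and k = 1 (AR order 1):
  gamma(0) = phi_1 gamma(1) + c_0
  gamma(1) = phi_1 gamma(0) + c_1
Substituting the second into the first: gamma(0) (1 - phi_1^2) = c_0 + phi_1 c_1, so
  gamma(0) = (c_0 + phi_1 c_1) / (1 - phi_1^2) = (6.801024 + (-0.71)(-2.216)) / (1 - (-0.71)^2) = 8.374384 / 0.4959 = 16.887243.
  gamma(1) = phi_1 gamma(0) + c_1 = (-0.71)(16.887243) + (-2.216) = -14.205943.
Therefore gamma(1) = -14.2059 (to 4 decimal places).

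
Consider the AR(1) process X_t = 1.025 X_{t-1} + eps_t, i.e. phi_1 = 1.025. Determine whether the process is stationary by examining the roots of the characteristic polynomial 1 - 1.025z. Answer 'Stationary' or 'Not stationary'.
\text{Not stationary}

The AR(p) characteristic polynomial is P(z) = 1 - 1.025z.
Stationarity requires all roots to lie outside the unit circle, i.e. |z| > 1 for every root.
This is linear in z: 1 + (-1.025) z = 0  =>  z = -1/(-1.025) = 0.97561,  |z| = 0.97561.
Moduli of all roots: 0.9756.
All moduli strictly greater than 1? No.
Verdict: Not stationary.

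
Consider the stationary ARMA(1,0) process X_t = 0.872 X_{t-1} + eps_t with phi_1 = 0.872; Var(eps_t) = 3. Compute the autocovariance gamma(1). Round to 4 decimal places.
\gamma(1) = 10.9175

Multiply the model equation by X_{t-k} and take expectations. With theta_0 = psi_0 = 1 and psi_j the MA(infinity) weights, this gives
  gamma(k) - sum_i phi_i gamma(k-i) = c_k,
  c_k = sigma^2 * sum_{j=k..q} theta_j psi_{j-k}   (c_k = 0 for k > q),
using gamma(-m) = gamma(m).
Pure AR (q = 0): c_0 = sigma^2 = 3, c_k = 0 for k >= 1.
Equations for k = 0 and k = 1 (AR order 1):
  gamma(0) = phi_1 gamma(1) + c_0
  gamma(1) = phi_1 gamma(0) + c_1
Substituting the second into the first: gamma(0) (1 - phi_1^2) = c_0 + phi_1 c_1, so
  gamma(0) = c_0 / (1 - phi_1^2) = 3 / (1 - (0.872)^2) = 3 / 0.239616 = 12.520032.
  gamma(1) = phi_1 gamma(0) = (0.872)(12.520032) = 10.917468.
Therefore gamma(1) = 10.9175 (to 4 decimal places).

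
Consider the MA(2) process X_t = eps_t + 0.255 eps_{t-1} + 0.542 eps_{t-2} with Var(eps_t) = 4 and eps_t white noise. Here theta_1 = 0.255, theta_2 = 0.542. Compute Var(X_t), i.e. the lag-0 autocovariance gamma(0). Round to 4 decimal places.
\gamma(0) = 5.4352

For an MA(q) process X_t = eps_t + sum_i theta_i eps_{t-i} with
Var(eps_t) = sigma^2, the variance is
  gamma(0) = sigma^2 * (1 + sum_i theta_i^2).
  sum_i theta_i^2 = (0.255)^2 + (0.542)^2 = 0.065025 + 0.293764 = 0.358789.
  gamma(0) = 4 * (1 + 0.358789) = 4 * 1.358789 = 5.435156, which rounds to 5.4352.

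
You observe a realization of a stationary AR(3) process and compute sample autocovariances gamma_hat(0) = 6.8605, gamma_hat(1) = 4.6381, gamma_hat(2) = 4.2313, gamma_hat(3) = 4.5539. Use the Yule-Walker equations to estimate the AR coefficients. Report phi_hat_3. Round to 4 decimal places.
\hat\phi_{3} = 0.3440

The Yule-Walker equations for an AR(p) process read, in matrix form,
  Gamma_p phi = r_p,   with   (Gamma_p)_{ij} = gamma(|i - j|),
                       (r_p)_i = gamma(i),   i,j = 1..p.
Substitute the sample gammas (Toeplitz matrix and right-hand side of size 3):
  Gamma_p = [[6.8605, 4.6381, 4.2313], [4.6381, 6.8605, 4.6381], [4.2313, 4.6381, 6.8605]]
  r_p     = [4.6381, 4.2313, 4.5539]
Written out (R1..R3):
  (R1) 6.8605 phi_1 + 4.6381 phi_2 + 4.2313 phi_3 = 4.6381
  (R2) 4.6381 phi_1 + 6.8605 phi_2 + 4.6381 phi_3 = 4.2313
  (R3) 4.2313 phi_1 + 4.6381 phi_2 + 6.8605 phi_3 = 4.5539
Gaussian elimination:
  R2 <- R2 - (4.6381/6.8605) R1 = R2 - (0.676059) R1:  3.724873 phi_2 + 1.777493 phi_3 = 1.095673
  R3 <- R3 - (4.2313/6.8605) R1 = R3 - (0.616763) R1:  1.777493 phi_2 + 4.250792 phi_3 = 1.693293
  R3 <- R3 - (1.777493/3.724873) R2 = R3 - (0.477196) R2:  3.40258 phi_3 = 1.170443
Back-substitution:
  phi_hat_3 = 1.170443 / 3.40258 = 0.343987
  phi_hat_2 = (1.095673 - (1.777493)(0.343987)) / 3.724873 = 0.130001
  phi_hat_1 = (4.6381 - (4.6381)(0.130001) - (4.2313)(0.343987)) / 6.8605 = 0.376012
So phi_hat = [0.3760, 0.1300, 0.3440].
Therefore phi_hat_3 = 0.3440.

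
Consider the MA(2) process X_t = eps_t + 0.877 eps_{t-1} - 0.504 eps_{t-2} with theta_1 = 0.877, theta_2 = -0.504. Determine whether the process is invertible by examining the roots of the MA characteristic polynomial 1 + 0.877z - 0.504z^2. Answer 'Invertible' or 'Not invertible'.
\text{Not invertible}

The MA(q) characteristic polynomial is P(z) = 1 + 0.877z - 0.504z^2.
Invertibility requires all roots to lie outside the unit circle, i.e. |z| > 1 for every root.
Set 1 + (0.877) z + (-0.504) z^2 = 0, i.e. a z^2 + b z + c = 0 with a = -0.504, b = 0.877, c = 1.
Discriminant D = b^2 - 4ac = (0.877)^2 - 4*(-0.504)*1 = 0.769129 - (-2.016) = 2.785129.
D >= 0, so the roots are real: z = (-b +/- sqrt(D)) / (2a) = (-0.877 +/- 1.668871) / (-1.008).
  z_1 = (-0.877 + 1.668871) / (-1.008) = -0.7856,   |z_1| = 0.7856.
  z_2 = (-0.877 - 1.668871) / (-1.008) = 2.5257,   |z_2| = 2.5257.
Moduli of all roots: 0.7856, 2.5257.
All moduli strictly greater than 1? No.
Verdict: Not invertible.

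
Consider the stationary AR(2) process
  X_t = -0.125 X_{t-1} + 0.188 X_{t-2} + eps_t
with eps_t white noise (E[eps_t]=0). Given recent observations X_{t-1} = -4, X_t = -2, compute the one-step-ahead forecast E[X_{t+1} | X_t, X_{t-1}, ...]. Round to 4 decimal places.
E[X_{t+1} \mid \mathcal F_t] = -0.5020

For an AR(p) model X_t = c + sum_i phi_i X_{t-i} + eps_t, the
one-step-ahead conditional mean is
  E[X_{t+1} | X_t, ...] = c + sum_i phi_i X_{t+1-i}.
Substitute known values:
  E[X_{t+1} | ...] = (-0.125) * (-2) + (0.188) * (-4)
                   = -0.5020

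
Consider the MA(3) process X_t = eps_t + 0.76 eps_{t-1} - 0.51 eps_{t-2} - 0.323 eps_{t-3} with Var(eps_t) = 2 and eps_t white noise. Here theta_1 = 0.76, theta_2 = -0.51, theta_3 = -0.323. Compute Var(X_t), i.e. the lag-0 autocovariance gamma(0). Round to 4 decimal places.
\gamma(0) = 3.8841

For an MA(q) process X_t = eps_t + sum_i theta_i eps_{t-i} with
Var(eps_t) = sigma^2, the variance is
  gamma(0) = sigma^2 * (1 + sum_i theta_i^2).
  sum_i theta_i^2 = (0.76)^2 + (-0.51)^2 + (-0.323)^2 = 0.5776 + 0.2601 + 0.104329 = 0.942029.
  gamma(0) = 2 * (1 + 0.942029) = 2 * 1.942029 = 3.884058, which rounds to 3.8841.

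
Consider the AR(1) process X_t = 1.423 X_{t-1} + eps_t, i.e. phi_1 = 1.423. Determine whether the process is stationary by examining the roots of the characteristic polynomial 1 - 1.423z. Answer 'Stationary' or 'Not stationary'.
\text{Not stationary}

The AR(p) characteristic polynomial is P(z) = 1 - 1.423z.
Stationarity requires all roots to lie outside the unit circle, i.e. |z| > 1 for every root.
This is linear in z: 1 + (-1.423) z = 0  =>  z = -1/(-1.423) = 0.702741,  |z| = 0.702741.
Moduli of all roots: 0.7027.
All moduli strictly greater than 1? No.
Verdict: Not stationary.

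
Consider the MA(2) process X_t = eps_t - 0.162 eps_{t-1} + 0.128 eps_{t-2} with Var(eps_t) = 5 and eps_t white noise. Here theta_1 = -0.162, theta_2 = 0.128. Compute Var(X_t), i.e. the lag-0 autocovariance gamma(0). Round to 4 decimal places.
\gamma(0) = 5.2131

For an MA(q) process X_t = eps_t + sum_i theta_i eps_{t-i} with
Var(eps_t) = sigma^2, the variance is
  gamma(0) = sigma^2 * (1 + sum_i theta_i^2).
  sum_i theta_i^2 = (-0.162)^2 + (0.128)^2 = 0.026244 + 0.016384 = 0.042628.
  gamma(0) = 5 * (1 + 0.042628) = 5 * 1.042628 = 5.21314, which rounds to 5.2131.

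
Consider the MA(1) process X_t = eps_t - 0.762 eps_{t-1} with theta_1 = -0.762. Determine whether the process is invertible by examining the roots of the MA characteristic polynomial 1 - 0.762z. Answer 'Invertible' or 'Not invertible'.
\text{Invertible}

The MA(q) characteristic polynomial is P(z) = 1 - 0.762z.
Invertibility requires all roots to lie outside the unit circle, i.e. |z| > 1 for every root.
This is linear in z: 1 + (-0.762) z = 0  =>  z = -1/(-0.762) = 1.312336,  |z| = 1.312336.
Moduli of all roots: 1.3123.
All moduli strictly greater than 1? Yes.
Verdict: Invertible.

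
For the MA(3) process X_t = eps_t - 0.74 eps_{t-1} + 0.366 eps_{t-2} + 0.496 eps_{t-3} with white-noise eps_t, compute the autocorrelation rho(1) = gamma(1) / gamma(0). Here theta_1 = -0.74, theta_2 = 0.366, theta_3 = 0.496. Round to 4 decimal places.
\rho(1) = -0.4302

For an MA(q) process with theta_0 = 1, the autocovariance is
  gamma(k) = sigma^2 * sum_{i=0..q-k} theta_i * theta_{i+k},
and rho(k) = gamma(k) / gamma(0). Sigma^2 cancels.
  numerator   = (1)*(-0.74) + (-0.74)*(0.366) + (0.366)*(0.496) = -0.829304.
  denominator = (1)^2 + (-0.74)^2 + (0.366)^2 + (0.496)^2 = 1.927572.
  rho(1) = -0.829304 / 1.927572 = -0.4302.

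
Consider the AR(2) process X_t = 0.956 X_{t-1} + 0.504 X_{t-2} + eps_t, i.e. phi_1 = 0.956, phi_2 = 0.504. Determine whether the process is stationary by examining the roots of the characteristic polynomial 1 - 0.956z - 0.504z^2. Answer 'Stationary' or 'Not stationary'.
\text{Not stationary}

The AR(p) characteristic polynomial is P(z) = 1 - 0.956z - 0.504z^2.
Stationarity requires all roots to lie outside the unit circle, i.e. |z| > 1 for every root.
Set 1 + (-0.956) z + (-0.504) z^2 = 0, i.e. a z^2 + b z + c = 0 with a = -0.504, b = -0.956, c = 1.
Discriminant D = b^2 - 4ac = (-0.956)^2 - 4*(-0.504)*1 = 0.913936 - (-2.016) = 2.929936.
D >= 0, so the roots are real: z = (-b +/- sqrt(D)) / (2a) = (0.956 +/- 1.711706) / (-1.008).
  z_1 = (0.956 + 1.711706) / (-1.008) = -2.6465,   |z_1| = 2.6465.
  z_2 = (0.956 - 1.711706) / (-1.008) = 0.7497,   |z_2| = 0.7497.
Moduli of all roots: 2.6465, 0.7497.
All moduli strictly greater than 1? No.
Verdict: Not stationary.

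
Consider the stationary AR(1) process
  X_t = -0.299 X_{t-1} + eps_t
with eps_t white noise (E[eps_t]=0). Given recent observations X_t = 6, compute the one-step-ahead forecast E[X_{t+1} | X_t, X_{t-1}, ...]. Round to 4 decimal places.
E[X_{t+1} \mid \mathcal F_t] = -1.7940

For an AR(p) model X_t = c + sum_i phi_i X_{t-i} + eps_t, the
one-step-ahead conditional mean is
  E[X_{t+1} | X_t, ...] = c + sum_i phi_i X_{t+1-i}.
Substitute known values:
  E[X_{t+1} | ...] = (-0.299) * (6)
                   = -1.7940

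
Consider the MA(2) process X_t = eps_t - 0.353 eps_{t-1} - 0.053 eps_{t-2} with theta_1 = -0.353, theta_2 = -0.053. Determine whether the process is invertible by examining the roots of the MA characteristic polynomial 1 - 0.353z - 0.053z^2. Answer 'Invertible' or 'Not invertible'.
\text{Invertible}

The MA(q) characteristic polynomial is P(z) = 1 - 0.353z - 0.053z^2.
Invertibility requires all roots to lie outside the unit circle, i.e. |z| > 1 for every root.
Set 1 + (-0.353) z + (-0.053) z^2 = 0, i.e. a z^2 + b z + c = 0 with a = -0.053, b = -0.353, c = 1.
Discriminant D = b^2 - 4ac = (-0.353)^2 - 4*(-0.053)*1 = 0.124609 - (-0.212) = 0.336609.
D >= 0, so the roots are real: z = (-b +/- sqrt(D)) / (2a) = (0.353 +/- 0.58018) / (-0.106).
  z_1 = (0.353 + 0.58018) / (-0.106) = -8.8036,   |z_1| = 8.8036.
  z_2 = (0.353 - 0.58018) / (-0.106) = 2.1432,   |z_2| = 2.1432.
Moduli of all roots: 8.8036, 2.1432.
All moduli strictly greater than 1? Yes.
Verdict: Invertible.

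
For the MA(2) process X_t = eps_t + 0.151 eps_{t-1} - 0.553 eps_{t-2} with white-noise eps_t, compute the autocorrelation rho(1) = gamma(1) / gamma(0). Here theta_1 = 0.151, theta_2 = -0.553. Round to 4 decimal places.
\rho(1) = 0.0508

For an MA(q) process with theta_0 = 1, the autocovariance is
  gamma(k) = sigma^2 * sum_{i=0..q-k} theta_i * theta_{i+k},
and rho(k) = gamma(k) / gamma(0). Sigma^2 cancels.
  numerator   = (1)*(0.151) + (0.151)*(-0.553) = 0.067497.
  denominator = (1)^2 + (0.151)^2 + (-0.553)^2 = 1.32861.
  rho(1) = 0.067497 / 1.32861 = 0.0508.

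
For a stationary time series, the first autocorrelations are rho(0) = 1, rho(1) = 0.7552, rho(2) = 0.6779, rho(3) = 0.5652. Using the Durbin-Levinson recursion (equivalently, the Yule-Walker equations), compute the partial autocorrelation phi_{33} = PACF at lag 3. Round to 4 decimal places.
\phi_{33} = -0.0190

The PACF at lag k is phi_{kk}, the last component of the solution
to the Yule-Walker system G_k phi = r_k where
  (G_k)_{ij} = rho(|i - j|), (r_k)_i = rho(i), i,j = 1..k.
Equivalently, Durbin-Levinson gives phi_{kk} iteratively:
  phi_{11} = rho(1)
  phi_{kk} = [rho(k) - sum_{j=1..k-1} phi_{k-1,j} rho(k-j)]
            / [1 - sum_{j=1..k-1} phi_{k-1,j} rho(j)],
  phi_{k,j} = phi_{k-1,j} - phi_{kk} phi_{k-1,k-j},  j = 1..k-1.
Step k = 1:
  phi_11 = rho(1) = 0.7552.
Step k = 2:
  phi_22 = [rho(2) - phi_11 rho(1)] / [1 - phi_11 rho(1)] = [0.6779 - (0.7552)(0.7552)] / [1 - (0.7552)(0.7552)]
         = 0.10757296 / 0.42967296 = 0.25036.
  Update: phi_21 = phi_11 - phi_22 phi_11 = 0.7552 - (0.25036)(0.7552) = 0.566128.
Step k = 3:
  phi_33 = [rho(3) - phi_21 rho(2) - phi_22 rho(1)] / [1 - phi_21 rho(1) - phi_22 rho(2)]
    numerator   = 0.5652 - (0.566128)(0.6779) - (0.25036)(0.7552) = -0.00765015
    denominator = 1 - (0.566128)(0.7552) - (0.25036)(0.6779) = 0.40274098
  phi_33 = -0.00765015 / 0.40274098 = -0.019.
Therefore phi_{33} = -0.0190.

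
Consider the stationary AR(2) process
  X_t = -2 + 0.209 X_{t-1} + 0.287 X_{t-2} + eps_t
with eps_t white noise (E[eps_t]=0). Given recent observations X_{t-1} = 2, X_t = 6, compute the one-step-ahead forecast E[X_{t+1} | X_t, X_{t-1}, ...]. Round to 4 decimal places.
E[X_{t+1} \mid \mathcal F_t] = -0.1720

For an AR(p) model X_t = c + sum_i phi_i X_{t-i} + eps_t, the
one-step-ahead conditional mean is
  E[X_{t+1} | X_t, ...] = c + sum_i phi_i X_{t+1-i}.
Substitute known values:
  E[X_{t+1} | ...] = -2 + (0.209) * (6) + (0.287) * (2)
                   = -0.1720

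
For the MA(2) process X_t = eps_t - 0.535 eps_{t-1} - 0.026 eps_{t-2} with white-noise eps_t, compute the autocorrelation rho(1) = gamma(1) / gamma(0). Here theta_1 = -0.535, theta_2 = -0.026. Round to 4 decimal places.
\rho(1) = -0.4049

For an MA(q) process with theta_0 = 1, the autocovariance is
  gamma(k) = sigma^2 * sum_{i=0..q-k} theta_i * theta_{i+k},
and rho(k) = gamma(k) / gamma(0). Sigma^2 cancels.
  numerator   = (1)*(-0.535) + (-0.535)*(-0.026) = -0.52109.
  denominator = (1)^2 + (-0.535)^2 + (-0.026)^2 = 1.286901.
  rho(1) = -0.52109 / 1.286901 = -0.4049.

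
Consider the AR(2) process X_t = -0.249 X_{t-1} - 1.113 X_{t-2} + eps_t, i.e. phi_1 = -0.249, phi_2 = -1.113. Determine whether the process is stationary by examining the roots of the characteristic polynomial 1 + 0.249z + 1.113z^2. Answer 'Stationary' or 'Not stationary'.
\text{Not stationary}

The AR(p) characteristic polynomial is P(z) = 1 + 0.249z + 1.113z^2.
Stationarity requires all roots to lie outside the unit circle, i.e. |z| > 1 for every root.
Set 1 + (0.249) z + (1.113) z^2 = 0, i.e. a z^2 + b z + c = 0 with a = 1.113, b = 0.249, c = 1.
Discriminant D = b^2 - 4ac = (0.249)^2 - 4*(1.113)*1 = 0.062001 - (4.452) = -4.389999.
D < 0, so the roots are the complex-conjugate pair z = (-b +/- i sqrt(-D)) / (2a) = -0.1119 +/- 0.9413i.
For a conjugate pair |z|^2 = z * conj(z) = (product of roots) = c/a = 1/(1.113) = 0.898473, so |z| = sqrt(0.898473) = 0.9479 for both roots.
Moduli of all roots: 0.9479, 0.9479.
All moduli strictly greater than 1? No.
Verdict: Not stationary.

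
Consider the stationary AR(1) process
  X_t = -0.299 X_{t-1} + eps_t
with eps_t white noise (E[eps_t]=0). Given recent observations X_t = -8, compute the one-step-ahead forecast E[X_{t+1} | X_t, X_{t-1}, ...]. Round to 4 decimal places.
E[X_{t+1} \mid \mathcal F_t] = 2.3920

For an AR(p) model X_t = c + sum_i phi_i X_{t-i} + eps_t, the
one-step-ahead conditional mean is
  E[X_{t+1} | X_t, ...] = c + sum_i phi_i X_{t+1-i}.
Substitute known values:
  E[X_{t+1} | ...] = (-0.299) * (-8)
                   = 2.3920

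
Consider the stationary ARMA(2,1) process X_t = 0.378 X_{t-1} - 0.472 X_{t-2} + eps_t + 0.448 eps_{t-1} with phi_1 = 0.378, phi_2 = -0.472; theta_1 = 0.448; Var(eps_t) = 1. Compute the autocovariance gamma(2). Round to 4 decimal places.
\gamma(2) = -0.6239

Multiply the model equation by X_{t-k} and take expectations. With theta_0 = psi_0 = 1 and psi_j the MA(infinity) weights, this gives
  gamma(k) - sum_i phi_i gamma(k-i) = c_k,
  c_k = sigma^2 * sum_{j=k..q} theta_j psi_{j-k}   (c_k = 0 for k > q),
using gamma(-m) = gamma(m).
psi-weights needed (psi_j = theta_j + sum_i phi_i psi_{j-i}):
  psi_1 = theta_1 + phi_1 = 0.448 + (0.378) = 0.826
Right-hand sides:
  c_0 = sigma^2 (1 + theta_1 psi_1) = 1 * (1 + (0.448)(0.826)) = 1 * 1.370048 = 1.370048
  c_1 = sigma^2 theta_1 = 1 * (0.448) = 0.448
  c_2 = 0
Equations for k = 0, 1, 2 (AR order 2, c_2 = 0):
  (E0) gamma(0) = phi_1 gamma(1) + phi_2 gamma(2) + c_0
  (E1) gamma(1) = phi_1 gamma(0) + phi_2 gamma(1) + c_1
  (E2) gamma(2) = phi_1 gamma(1) + phi_2 gamma(0)
From (E1): gamma(1) = A gamma(0) + B with
  A = phi_1 / (1 - phi_2) = 0.378 / 1.472 = 0.256793,   B = c_1 / (1 - phi_2) = 0.448 / 1.472 = 0.304348.
Insert (E2) into (E0): gamma(0) (1 - phi_2^2) = phi_1 (1 + phi_2) gamma(1) + c_0.
  phi_1 (1 + phi_2) = (0.378)(0.528) = 0.199584,   1 - phi_2^2 = 0.777216.
Replace gamma(1) by A gamma(0) + B and collect gamma(0):
  gamma(0) [0.777216 - (0.199584)(0.256793)] = (0.199584)(0.304348) + 1.370048
  gamma(0) * 0.725964 = 1.430791
  gamma(0) = 1.430791 / 0.725964 = 1.970884.
  gamma(1) = A gamma(0) + B = (0.256793)(1.970884) + (0.304348) = 0.810458.
  gamma(2) = phi_1 gamma(1) + phi_2 gamma(0) = (0.378)(0.810458) + (-0.472)(1.970884) = -0.623904.
Therefore gamma(2) = -0.6239 (to 4 decimal places).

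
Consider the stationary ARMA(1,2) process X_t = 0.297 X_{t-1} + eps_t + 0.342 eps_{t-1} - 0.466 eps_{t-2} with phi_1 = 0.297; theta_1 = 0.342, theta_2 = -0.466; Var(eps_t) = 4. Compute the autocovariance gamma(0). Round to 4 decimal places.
\gamma(0) = 5.9680

Multiply the model equation by X_{t-k} and take expectations. With theta_0 = psi_0 = 1 and psi_j the MA(infinity) weights, this gives
  gamma(k) - sum_i phi_i gamma(k-i) = c_k,
  c_k = sigma^2 * sum_{j=k..q} theta_j psi_{j-k}   (c_k = 0 for k > q),
using gamma(-m) = gamma(m).
psi-weights needed (psi_j = theta_j + sum_i phi_i psi_{j-i}):
  psi_1 = theta_1 + phi_1 = 0.342 + (0.297) = 0.639
  psi_2 = theta_2 + phi_1 psi_1 = -0.466 + (0.297)(0.639) = -0.276217
Right-hand sides:
  c_0 = sigma^2 (1 + theta_1 psi_1 + theta_2 psi_2) = 4 * (1 + (0.342)(0.639) + (-0.466)(-0.276217)) = 4 * 1.347255 = 5.38902
  c_1 = sigma^2 (theta_1 + theta_2 psi_1) = 4 * (0.342 + (-0.466)(0.639)) = 0.176904
  c_2 = sigma^2 theta_2 = 4 * (-0.466) = -1.864
Equations for k = 0 and k = 1 (AR order 1):
  gamma(0) = phi_1 gamma(1) + c_0
  gamma(1) = phi_1 gamma(0) + c_1
Substituting the second into the first: gamma(0) (1 - phi_1^2) = c_0 + phi_1 c_1, so
  gamma(0) = (c_0 + phi_1 c_1) / (1 - phi_1^2) = (5.38902 + (0.297)(0.176904)) / (1 - (0.297)^2) = 5.441561 / 0.911791 = 5.967992.
Therefore gamma(0) = 5.9680 (to 4 decimal places).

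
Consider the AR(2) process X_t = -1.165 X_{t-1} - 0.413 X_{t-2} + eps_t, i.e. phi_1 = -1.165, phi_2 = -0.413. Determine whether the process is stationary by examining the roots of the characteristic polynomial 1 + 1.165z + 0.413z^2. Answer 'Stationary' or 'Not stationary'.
\text{Stationary}

The AR(p) characteristic polynomial is P(z) = 1 + 1.165z + 0.413z^2.
Stationarity requires all roots to lie outside the unit circle, i.e. |z| > 1 for every root.
Set 1 + (1.165) z + (0.413) z^2 = 0, i.e. a z^2 + b z + c = 0 with a = 0.413, b = 1.165, c = 1.
Discriminant D = b^2 - 4ac = (1.165)^2 - 4*(0.413)*1 = 1.357225 - (1.652) = -0.294775.
D < 0, so the roots are the complex-conjugate pair z = (-b +/- i sqrt(-D)) / (2a) = -1.4104 +/- 0.6573i.
For a conjugate pair |z|^2 = z * conj(z) = (product of roots) = c/a = 1/(0.413) = 2.421308, so |z| = sqrt(2.421308) = 1.5561 for both roots.
Moduli of all roots: 1.5561, 1.5561.
All moduli strictly greater than 1? Yes.
Verdict: Stationary.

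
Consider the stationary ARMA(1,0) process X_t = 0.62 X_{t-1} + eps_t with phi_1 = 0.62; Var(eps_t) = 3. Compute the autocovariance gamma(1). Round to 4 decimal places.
\gamma(1) = 3.0214

Multiply the model equation by X_{t-k} and take expectations. With theta_0 = psi_0 = 1 and psi_j the MA(infinity) weights, this gives
  gamma(k) - sum_i phi_i gamma(k-i) = c_k,
  c_k = sigma^2 * sum_{j=k..q} theta_j psi_{j-k}   (c_k = 0 for k > q),
using gamma(-m) = gamma(m).
Pure AR (q = 0): c_0 = sigma^2 = 3, c_k = 0 for k >= 1.
Equations for k = 0 and k = 1 (AR order 1):
  gamma(0) = phi_1 gamma(1) + c_0
  gamma(1) = phi_1 gamma(0) + c_1
Substituting the second into the first: gamma(0) (1 - phi_1^2) = c_0 + phi_1 c_1, so
  gamma(0) = c_0 / (1 - phi_1^2) = 3 / (1 - (0.62)^2) = 3 / 0.6156 = 4.873294.
  gamma(1) = phi_1 gamma(0) = (0.62)(4.873294) = 3.021442.
Therefore gamma(1) = 3.0214 (to 4 decimal places).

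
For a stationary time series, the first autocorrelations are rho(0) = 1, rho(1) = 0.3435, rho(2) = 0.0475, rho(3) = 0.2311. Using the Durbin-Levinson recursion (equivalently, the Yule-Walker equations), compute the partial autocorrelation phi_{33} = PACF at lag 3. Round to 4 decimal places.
\phi_{33} = 0.2749

The PACF at lag k is phi_{kk}, the last component of the solution
to the Yule-Walker system G_k phi = r_k where
  (G_k)_{ij} = rho(|i - j|), (r_k)_i = rho(i), i,j = 1..k.
Equivalently, Durbin-Levinson gives phi_{kk} iteratively:
  phi_{11} = rho(1)
  phi_{kk} = [rho(k) - sum_{j=1..k-1} phi_{k-1,j} rho(k-j)]
            / [1 - sum_{j=1..k-1} phi_{k-1,j} rho(j)],
  phi_{k,j} = phi_{k-1,j} - phi_{kk} phi_{k-1,k-j},  j = 1..k-1.
Step k = 1:
  phi_11 = rho(1) = 0.3435.
Step k = 2:
  phi_22 = [rho(2) - phi_11 rho(1)] / [1 - phi_11 rho(1)] = [0.0475 - (0.3435)(0.3435)] / [1 - (0.3435)(0.3435)]
         = -0.07049225 / 0.88200775 = -0.079922.
  Update: phi_21 = phi_11 - phi_22 phi_11 = 0.3435 - (-0.079922)(0.3435) = 0.370953.
Step k = 3:
  phi_33 = [rho(3) - phi_21 rho(2) - phi_22 rho(1)] / [1 - phi_21 rho(1) - phi_22 rho(2)]
    numerator   = 0.2311 - (0.370953)(0.0475) - (-0.079922)(0.3435) = 0.24093309
    denominator = 1 - (0.370953)(0.3435) - (-0.079922)(0.0475) = 0.87637383
  phi_33 = 0.24093309 / 0.87637383 = 0.2749.
Therefore phi_{33} = 0.2749.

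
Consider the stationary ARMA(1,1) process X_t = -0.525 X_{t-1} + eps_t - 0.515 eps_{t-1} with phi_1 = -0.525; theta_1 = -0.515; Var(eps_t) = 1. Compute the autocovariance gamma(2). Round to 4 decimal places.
\gamma(2) = 0.9575

Multiply the model equation by X_{t-k} and take expectations. With theta_0 = psi_0 = 1 and psi_j the MA(infinity) weights, this gives
  gamma(k) - sum_i phi_i gamma(k-i) = c_k,
  c_k = sigma^2 * sum_{j=k..q} theta_j psi_{j-k}   (c_k = 0 for k > q),
using gamma(-m) = gamma(m).
psi-weights needed (psi_j = theta_j + sum_i phi_i psi_{j-i}):
  psi_1 = theta_1 + phi_1 = -0.515 + (-0.525) = -1.04
Right-hand sides:
  c_0 = sigma^2 (1 + theta_1 psi_1) = 1 * (1 + (-0.515)(-1.04)) = 1 * 1.5356 = 1.5356
  c_1 = sigma^2 theta_1 = 1 * (-0.515) = -0.515
  c_2 = 0
Equations for k = 0 and k = 1 (AR order 1):
  gamma(0) = phi_1 gamma(1) + c_0
  gamma(1) = phi_1 gamma(0) + c_1
Substituting the second into the first: gamma(0) (1 - phi_1^2) = c_0 + phi_1 c_1, so
  gamma(0) = (c_0 + phi_1 c_1) / (1 - phi_1^2) = (1.5356 + (-0.525)(-0.515)) / (1 - (-0.525)^2) = 1.805975 / 0.724375 = 2.493149.
  gamma(1) = phi_1 gamma(0) + c_1 = (-0.525)(2.493149) + (-0.515) = -1.823903.
For k = 2 (> q): gamma(2) = phi_1 gamma(1) = (-0.525)(-1.823903) = 0.957549.
Therefore gamma(2) = 0.9575 (to 4 decimal places).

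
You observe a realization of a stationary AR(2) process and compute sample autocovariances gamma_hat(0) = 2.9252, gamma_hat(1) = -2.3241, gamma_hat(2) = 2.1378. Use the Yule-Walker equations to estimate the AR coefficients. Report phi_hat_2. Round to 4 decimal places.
\hat\phi_{2} = 0.2700

The Yule-Walker equations for an AR(p) process read, in matrix form,
  Gamma_p phi = r_p,   with   (Gamma_p)_{ij} = gamma(|i - j|),
                       (r_p)_i = gamma(i),   i,j = 1..p.
Substitute the sample gammas (Toeplitz matrix and right-hand side of size 2):
  Gamma_p = [[2.9252, -2.3241], [-2.3241, 2.9252]]
  r_p     = [-2.3241, 2.1378]
Written out:
  2.9252 phi_1 - 2.3241 phi_2 = -2.3241
  -2.3241 phi_1 + 2.9252 phi_2 = 2.1378
Solve by Cramer's rule:
  det = gamma(0)^2 - gamma(1)^2 = (2.9252)^2 - (-2.3241)^2 = 8.55679504 - 5.40144081 = 3.15535423
  phi_hat_1 = [gamma(1) gamma(0) - gamma(1) gamma(2)] / det = [(-2.3241)(2.9252) - (-2.3241)(2.1378)] / 3.15535423 = -1.82999634 / 3.15535423 = -0.58
  phi_hat_2 = [gamma(0) gamma(2) - gamma(1)^2] / det = [(2.9252)(2.1378) - (-2.3241)^2] / 3.15535423 = 0.85205175 / 3.15535423 = 0.27
So phi_hat = [-0.5800, 0.2700].
Therefore phi_hat_2 = 0.2700.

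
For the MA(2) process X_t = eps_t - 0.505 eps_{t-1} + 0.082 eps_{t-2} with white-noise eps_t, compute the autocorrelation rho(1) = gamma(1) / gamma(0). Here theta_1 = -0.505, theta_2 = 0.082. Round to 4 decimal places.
\rho(1) = -0.4331

For an MA(q) process with theta_0 = 1, the autocovariance is
  gamma(k) = sigma^2 * sum_{i=0..q-k} theta_i * theta_{i+k},
and rho(k) = gamma(k) / gamma(0). Sigma^2 cancels.
  numerator   = (1)*(-0.505) + (-0.505)*(0.082) = -0.54641.
  denominator = (1)^2 + (-0.505)^2 + (0.082)^2 = 1.261749.
  rho(1) = -0.54641 / 1.261749 = -0.4331.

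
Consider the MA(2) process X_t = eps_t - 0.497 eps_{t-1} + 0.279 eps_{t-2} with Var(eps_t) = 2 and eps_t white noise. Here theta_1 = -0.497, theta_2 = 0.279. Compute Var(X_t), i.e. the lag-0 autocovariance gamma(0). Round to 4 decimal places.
\gamma(0) = 2.6497

For an MA(q) process X_t = eps_t + sum_i theta_i eps_{t-i} with
Var(eps_t) = sigma^2, the variance is
  gamma(0) = sigma^2 * (1 + sum_i theta_i^2).
  sum_i theta_i^2 = (-0.497)^2 + (0.279)^2 = 0.247009 + 0.077841 = 0.32485.
  gamma(0) = 2 * (1 + 0.32485) = 2 * 1.32485 = 2.6497.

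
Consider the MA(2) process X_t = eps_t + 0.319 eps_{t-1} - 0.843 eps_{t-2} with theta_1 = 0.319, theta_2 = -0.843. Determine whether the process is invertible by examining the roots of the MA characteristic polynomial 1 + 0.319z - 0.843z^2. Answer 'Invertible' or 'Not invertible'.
\text{Not invertible}

The MA(q) characteristic polynomial is P(z) = 1 + 0.319z - 0.843z^2.
Invertibility requires all roots to lie outside the unit circle, i.e. |z| > 1 for every root.
Set 1 + (0.319) z + (-0.843) z^2 = 0, i.e. a z^2 + b z + c = 0 with a = -0.843, b = 0.319, c = 1.
Discriminant D = b^2 - 4ac = (0.319)^2 - 4*(-0.843)*1 = 0.101761 - (-3.372) = 3.473761.
D >= 0, so the roots are real: z = (-b +/- sqrt(D)) / (2a) = (-0.319 +/- 1.863803) / (-1.686).
  z_1 = (-0.319 + 1.863803) / (-1.686) = -0.9163,   |z_1| = 0.9163.
  z_2 = (-0.319 - 1.863803) / (-1.686) = 1.2947,   |z_2| = 1.2947.
Moduli of all roots: 0.9163, 1.2947.
All moduli strictly greater than 1? No.
Verdict: Not invertible.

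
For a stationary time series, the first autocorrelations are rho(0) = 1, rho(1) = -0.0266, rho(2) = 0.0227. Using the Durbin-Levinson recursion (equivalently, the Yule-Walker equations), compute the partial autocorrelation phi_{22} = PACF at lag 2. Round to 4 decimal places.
\phi_{22} = 0.0220

The PACF at lag k is phi_{kk}, the last component of the solution
to the Yule-Walker system G_k phi = r_k where
  (G_k)_{ij} = rho(|i - j|), (r_k)_i = rho(i), i,j = 1..k.
Equivalently, Durbin-Levinson gives phi_{kk} iteratively:
  phi_{11} = rho(1)
  phi_{kk} = [rho(k) - sum_{j=1..k-1} phi_{k-1,j} rho(k-j)]
            / [1 - sum_{j=1..k-1} phi_{k-1,j} rho(j)],
  phi_{k,j} = phi_{k-1,j} - phi_{kk} phi_{k-1,k-j},  j = 1..k-1.
Step k = 1:
  phi_11 = rho(1) = -0.0266.
Step k = 2:
  phi_22 = [rho(2) - phi_11 rho(1)] / [1 - phi_11 rho(1)] = [0.0227 - (-0.0266)(-0.0266)] / [1 - (-0.0266)(-0.0266)]
         = 0.02199244 / 0.99929244 = 0.022.
Therefore phi_{22} = 0.0220.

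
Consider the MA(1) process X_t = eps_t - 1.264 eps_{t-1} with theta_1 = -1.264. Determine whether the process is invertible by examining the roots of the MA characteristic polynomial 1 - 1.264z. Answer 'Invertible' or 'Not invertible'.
\text{Not invertible}

The MA(q) characteristic polynomial is P(z) = 1 - 1.264z.
Invertibility requires all roots to lie outside the unit circle, i.e. |z| > 1 for every root.
This is linear in z: 1 + (-1.264) z = 0  =>  z = -1/(-1.264) = 0.791139,  |z| = 0.791139.
Moduli of all roots: 0.7911.
All moduli strictly greater than 1? No.
Verdict: Not invertible.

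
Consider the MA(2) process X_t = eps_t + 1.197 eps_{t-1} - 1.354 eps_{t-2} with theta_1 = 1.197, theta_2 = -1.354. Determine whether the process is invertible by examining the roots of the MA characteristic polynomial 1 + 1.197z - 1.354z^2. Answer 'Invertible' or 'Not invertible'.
\text{Not invertible}

The MA(q) characteristic polynomial is P(z) = 1 + 1.197z - 1.354z^2.
Invertibility requires all roots to lie outside the unit circle, i.e. |z| > 1 for every root.
Set 1 + (1.197) z + (-1.354) z^2 = 0, i.e. a z^2 + b z + c = 0 with a = -1.354, b = 1.197, c = 1.
Discriminant D = b^2 - 4ac = (1.197)^2 - 4*(-1.354)*1 = 1.432809 - (-5.416) = 6.848809.
D >= 0, so the roots are real: z = (-b +/- sqrt(D)) / (2a) = (-1.197 +/- 2.617023) / (-2.708).
  z_1 = (-1.197 + 2.617023) / (-2.708) = -0.5244,   |z_1| = 0.5244.
  z_2 = (-1.197 - 2.617023) / (-2.708) = 1.4084,   |z_2| = 1.4084.
Moduli of all roots: 0.5244, 1.4084.
All moduli strictly greater than 1? No.
Verdict: Not invertible.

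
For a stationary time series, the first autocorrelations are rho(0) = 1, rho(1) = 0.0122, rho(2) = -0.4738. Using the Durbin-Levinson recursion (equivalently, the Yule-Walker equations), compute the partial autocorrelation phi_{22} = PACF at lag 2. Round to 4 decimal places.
\phi_{22} = -0.4740

The PACF at lag k is phi_{kk}, the last component of the solution
to the Yule-Walker system G_k phi = r_k where
  (G_k)_{ij} = rho(|i - j|), (r_k)_i = rho(i), i,j = 1..k.
Equivalently, Durbin-Levinson gives phi_{kk} iteratively:
  phi_{11} = rho(1)
  phi_{kk} = [rho(k) - sum_{j=1..k-1} phi_{k-1,j} rho(k-j)]
            / [1 - sum_{j=1..k-1} phi_{k-1,j} rho(j)],
  phi_{k,j} = phi_{k-1,j} - phi_{kk} phi_{k-1,k-j},  j = 1..k-1.
Step k = 1:
  phi_11 = rho(1) = 0.0122.
Step k = 2:
  phi_22 = [rho(2) - phi_11 rho(1)] / [1 - phi_11 rho(1)] = [-0.4738 - (0.0122)(0.0122)] / [1 - (0.0122)(0.0122)]
         = -0.47394884 / 0.99985116 = -0.474.
Therefore phi_{22} = -0.4740.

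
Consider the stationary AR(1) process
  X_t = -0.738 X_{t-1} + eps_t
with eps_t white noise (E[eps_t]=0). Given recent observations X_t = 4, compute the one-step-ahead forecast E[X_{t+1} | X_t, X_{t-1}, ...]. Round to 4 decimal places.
E[X_{t+1} \mid \mathcal F_t] = -2.9520

For an AR(p) model X_t = c + sum_i phi_i X_{t-i} + eps_t, the
one-step-ahead conditional mean is
  E[X_{t+1} | X_t, ...] = c + sum_i phi_i X_{t+1-i}.
Substitute known values:
  E[X_{t+1} | ...] = (-0.738) * (4)
                   = -2.9520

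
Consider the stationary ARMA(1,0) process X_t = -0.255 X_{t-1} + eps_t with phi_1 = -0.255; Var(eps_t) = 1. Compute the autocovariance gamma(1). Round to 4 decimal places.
\gamma(1) = -0.2727

Multiply the model equation by X_{t-k} and take expectations. With theta_0 = psi_0 = 1 and psi_j the MA(infinity) weights, this gives
  gamma(k) - sum_i phi_i gamma(k-i) = c_k,
  c_k = sigma^2 * sum_{j=k..q} theta_j psi_{j-k}   (c_k = 0 for k > q),
using gamma(-m) = gamma(m).
Pure AR (q = 0): c_0 = sigma^2 = 1, c_k = 0 for k >= 1.
Equations for k = 0 and k = 1 (AR order 1):
  gamma(0) = phi_1 gamma(1) + c_0
  gamma(1) = phi_1 gamma(0) + c_1
Substituting the second into the first: gamma(0) (1 - phi_1^2) = c_0 + phi_1 c_1, so
  gamma(0) = c_0 / (1 - phi_1^2) = 1 / (1 - (-0.255)^2) = 1 / 0.934975 = 1.069547.
  gamma(1) = phi_1 gamma(0) = (-0.255)(1.069547) = -0.272735.
Therefore gamma(1) = -0.2727 (to 4 decimal places).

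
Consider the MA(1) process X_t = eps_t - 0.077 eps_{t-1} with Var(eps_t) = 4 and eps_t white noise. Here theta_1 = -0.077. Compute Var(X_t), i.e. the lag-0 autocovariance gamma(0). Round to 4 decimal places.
\gamma(0) = 4.0237

For an MA(q) process X_t = eps_t + sum_i theta_i eps_{t-i} with
Var(eps_t) = sigma^2, the variance is
  gamma(0) = sigma^2 * (1 + sum_i theta_i^2).
  sum_i theta_i^2 = (-0.077)^2 = 0.005929.
  gamma(0) = 4 * (1 + 0.005929) = 4 * 1.005929 = 4.023716, which rounds to 4.0237.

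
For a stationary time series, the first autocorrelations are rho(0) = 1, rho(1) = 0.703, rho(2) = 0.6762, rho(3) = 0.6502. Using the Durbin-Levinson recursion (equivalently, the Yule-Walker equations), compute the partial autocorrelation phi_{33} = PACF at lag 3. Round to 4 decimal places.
\phi_{33} = 0.2110

The PACF at lag k is phi_{kk}, the last component of the solution
to the Yule-Walker system G_k phi = r_k where
  (G_k)_{ij} = rho(|i - j|), (r_k)_i = rho(i), i,j = 1..k.
Equivalently, Durbin-Levinson gives phi_{kk} iteratively:
  phi_{11} = rho(1)
  phi_{kk} = [rho(k) - sum_{j=1..k-1} phi_{k-1,j} rho(k-j)]
            / [1 - sum_{j=1..k-1} phi_{k-1,j} rho(j)],
  phi_{k,j} = phi_{k-1,j} - phi_{kk} phi_{k-1,k-j},  j = 1..k-1.
Step k = 1:
  phi_11 = rho(1) = 0.703.
Step k = 2:
  phi_22 = [rho(2) - phi_11 rho(1)] / [1 - phi_11 rho(1)] = [0.6762 - (0.703)(0.703)] / [1 - (0.703)(0.703)]
         = 0.181991 / 0.505791 = 0.359815.
  Update: phi_21 = phi_11 - phi_22 phi_11 = 0.703 - (0.359815)(0.703) = 0.45005.
Step k = 3:
  phi_33 = [rho(3) - phi_21 rho(2) - phi_22 rho(1)] / [1 - phi_21 rho(1) - phi_22 rho(2)]
    numerator   = 0.6502 - (0.45005)(0.6762) - (0.359815)(0.703) = 0.09292629
    denominator = 1 - (0.45005)(0.703) - (0.359815)(0.6762) = 0.44030798
  phi_33 = 0.09292629 / 0.44030798 = 0.211.
Therefore phi_{33} = 0.2110.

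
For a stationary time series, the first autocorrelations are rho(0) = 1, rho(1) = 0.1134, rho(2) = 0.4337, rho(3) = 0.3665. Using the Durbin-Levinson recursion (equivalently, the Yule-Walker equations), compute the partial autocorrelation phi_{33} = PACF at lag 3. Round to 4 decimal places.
\phi_{33} = 0.3590

The PACF at lag k is phi_{kk}, the last component of the solution
to the Yule-Walker system G_k phi = r_k where
  (G_k)_{ij} = rho(|i - j|), (r_k)_i = rho(i), i,j = 1..k.
Equivalently, Durbin-Levinson gives phi_{kk} iteratively:
  phi_{11} = rho(1)
  phi_{kk} = [rho(k) - sum_{j=1..k-1} phi_{k-1,j} rho(k-j)]
            / [1 - sum_{j=1..k-1} phi_{k-1,j} rho(j)],
  phi_{k,j} = phi_{k-1,j} - phi_{kk} phi_{k-1,k-j},  j = 1..k-1.
Step k = 1:
  phi_11 = rho(1) = 0.1134.
Step k = 2:
  phi_22 = [rho(2) - phi_11 rho(1)] / [1 - phi_11 rho(1)] = [0.4337 - (0.1134)(0.1134)] / [1 - (0.1134)(0.1134)]
         = 0.42084044 / 0.98714044 = 0.426323.
  Update: phi_21 = phi_11 - phi_22 phi_11 = 0.1134 - (0.426323)(0.1134) = 0.065055.
Step k = 3:
  phi_33 = [rho(3) - phi_21 rho(2) - phi_22 rho(1)] / [1 - phi_21 rho(1) - phi_22 rho(2)]
    numerator   = 0.3665 - (0.065055)(0.4337) - (0.426323)(0.1134) = 0.28994065
    denominator = 1 - (0.065055)(0.1134) - (0.426323)(0.4337) = 0.80772658
  phi_33 = 0.28994065 / 0.80772658 = 0.359.
Therefore phi_{33} = 0.3590.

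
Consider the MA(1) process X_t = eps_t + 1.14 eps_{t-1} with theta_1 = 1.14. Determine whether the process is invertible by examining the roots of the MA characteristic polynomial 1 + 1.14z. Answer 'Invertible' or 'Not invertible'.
\text{Not invertible}

The MA(q) characteristic polynomial is P(z) = 1 + 1.14z.
Invertibility requires all roots to lie outside the unit circle, i.e. |z| > 1 for every root.
This is linear in z: 1 + (1.14) z = 0  =>  z = -1/(1.14) = -0.877193,  |z| = 0.877193.
Moduli of all roots: 0.8772.
All moduli strictly greater than 1? No.
Verdict: Not invertible.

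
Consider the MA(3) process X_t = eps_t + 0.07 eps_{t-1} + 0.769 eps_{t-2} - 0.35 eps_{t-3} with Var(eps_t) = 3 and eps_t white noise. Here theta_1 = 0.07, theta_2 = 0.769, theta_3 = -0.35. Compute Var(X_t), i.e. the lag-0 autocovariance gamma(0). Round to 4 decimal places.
\gamma(0) = 5.1563

For an MA(q) process X_t = eps_t + sum_i theta_i eps_{t-i} with
Var(eps_t) = sigma^2, the variance is
  gamma(0) = sigma^2 * (1 + sum_i theta_i^2).
  sum_i theta_i^2 = (0.07)^2 + (0.769)^2 + (-0.35)^2 = 0.0049 + 0.591361 + 0.1225 = 0.718761.
  gamma(0) = 3 * (1 + 0.718761) = 3 * 1.718761 = 5.156283, which rounds to 5.1563.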